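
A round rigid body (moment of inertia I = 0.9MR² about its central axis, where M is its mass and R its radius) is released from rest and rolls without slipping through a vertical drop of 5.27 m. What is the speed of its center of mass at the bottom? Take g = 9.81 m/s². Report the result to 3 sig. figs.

v ≈ 7.38 m/s

The moment of inertia is 0.9MR², giving k ≡ I/(MR²) = 0.9.
Since it rolls without slipping, ω = v/R and KE = ½Mv² + ½Iω² = ½(1+k)Mv² = (19/20)Mv².
Setting Mgh = (19/20)Mv² gives v = √(2gh/(1+k)) = √(2·9.81·5.27/1.9) ≈ 7.38 m/s.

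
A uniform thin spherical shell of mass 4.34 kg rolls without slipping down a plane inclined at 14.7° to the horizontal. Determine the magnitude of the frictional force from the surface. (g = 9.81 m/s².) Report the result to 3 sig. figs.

f ≈ 4.32 N

With I = (2/3)MR², the ratio k = I/(MR²) is 2/3.
Newton's second law down the slope: Mg sinθ − f = Ma. The torque equation fR = Iα (with α = a/R) gives f = kMa.
Combining, a = g sinθ/(1+k) and f = kMa = kMg sinθ/(1+k).
f = (2/3) × 4.34 × 9.81 × sin14.7° / 1.667 ≈ 4.32 N.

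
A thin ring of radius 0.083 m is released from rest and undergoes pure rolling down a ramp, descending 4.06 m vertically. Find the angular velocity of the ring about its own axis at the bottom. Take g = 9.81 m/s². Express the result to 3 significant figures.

ω ≈ 76.0 rad/s

With I = MR², the ratio k = I/(MR²) is 1.
The rolling condition ω = v/R makes the rotational term ½I(v/R)² = ½kMv², so KE_total = ½(1+k)Mv² = Mv².
Energy conservation Mgh = ½(1+k)Mv² gives v = √(2gh/(1+k)) = √(2 × 9.81 × 4.06 / 2) = 6.311 m/s.
Then ω = v/R = 6.311 / 0.083 ≈ 76.0 rad/s.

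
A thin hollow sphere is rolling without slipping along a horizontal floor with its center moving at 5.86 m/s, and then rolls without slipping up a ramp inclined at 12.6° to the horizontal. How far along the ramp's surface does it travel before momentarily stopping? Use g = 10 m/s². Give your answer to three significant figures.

For this body I = (2/3)MR², i.e. k = I/(MR²) = 2/3.
Rolling without slipping gives ω = v/R, so the total kinetic energy is ½Mv² + ½Iω² = ½(1+k)Mv² = (5/6)Mv².
Setting this equal to Mgh gives the vertical rise h = (1+k)v₀²/(2g) = 1.667×5.86²/(2×10) = 2.862 m.
Along the incline, d = h/sinθ = 2.862/sin12.6° ≈ 13.1 m.

d ≈ 13.1 m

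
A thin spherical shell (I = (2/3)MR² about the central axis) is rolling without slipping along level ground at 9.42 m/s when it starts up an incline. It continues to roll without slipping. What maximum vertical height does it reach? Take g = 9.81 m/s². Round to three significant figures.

Here I = (2/3)MR², so the shape factor k = I/(MR²) = 2/3.
Pure rolling means v = ωR; then KE = ½Mv² + ½I(v/R)² = ½(1+k)Mv² = (5/6)Mv².
At the top the kinetic energy is zero, so (5/6)Mv₀² = Mgh.
Thus h = (1+k)v₀²/(2g) = 1.667 × 9.42² / (2 × 9.81) ≈ 7.54 m.

h ≈ 7.54 m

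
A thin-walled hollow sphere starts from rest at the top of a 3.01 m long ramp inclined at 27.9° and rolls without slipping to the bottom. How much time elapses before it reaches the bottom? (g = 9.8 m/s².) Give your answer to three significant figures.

t ≈ 1.48 s

Here I = (2/3)MR², so the shape factor k = I/(MR²) = 2/3.
Newton's second law down the slope: Mg sinθ − f = Ma. The torque equation fR = Iα (with α = a/R) gives f = kMa.
Hence a = g sinθ/(1+k) = 9.8×sin27.9°/1.667 = 2.751 m/s².
With constant a from rest, t = √(2L/a) = √(2·3.01/2.751) ≈ 1.48 s.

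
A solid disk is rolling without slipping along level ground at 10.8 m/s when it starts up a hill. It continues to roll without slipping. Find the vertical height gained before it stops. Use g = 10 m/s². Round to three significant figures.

With I = (1/2)MR², the ratio k = I/(MR²) is 0.5.
Pure rolling means v = ωR; then KE = ½Mv² + ½I(v/R)² = ½(1+k)Mv² = (3/4)Mv².
At the top the kinetic energy is zero, so (3/4)Mv₀² = Mgh.
Thus h = (1+k)v₀²/(2g) = 1.5 × 10.8² / (2 × 10) ≈ 8.75 m.

h ≈ 8.75 m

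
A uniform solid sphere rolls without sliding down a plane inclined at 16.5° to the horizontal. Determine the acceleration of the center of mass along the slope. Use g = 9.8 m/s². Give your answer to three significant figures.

For this body I = (2/5)MR², i.e. k = I/(MR²) = 0.4.
Along the incline Mg sinθ − f = Ma, and torque about the center fR = Iα = kMR²(a/R) gives f = kMa.
Eliminating f: Mg sinθ = (1+k)Ma, so a = g sinθ/(1+k) = 9.8 × sin16.5° / 1.4 ≈ 1.99 m/s².

a ≈ 1.99 m/s²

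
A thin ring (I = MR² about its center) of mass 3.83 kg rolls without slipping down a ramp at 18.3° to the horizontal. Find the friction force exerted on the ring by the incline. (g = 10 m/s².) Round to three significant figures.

f ≈ 6.01 N

For this body I = MR², i.e. k = I/(MR²) = 1.
Along the incline Mg sinθ − f = Ma, and torque about the center fR = Iα = kMR²(a/R) gives f = kMa.
Combining, a = g sinθ/(1+k) and f = kMa = kMg sinθ/(1+k).
f = 1 × 3.83 × 10 × sin18.3° / 2 ≈ 6.01 N.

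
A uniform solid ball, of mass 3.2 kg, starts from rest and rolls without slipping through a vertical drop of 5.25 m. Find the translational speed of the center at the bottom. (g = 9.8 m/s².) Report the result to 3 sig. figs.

v ≈ 8.57 m/s

Here I = (2/5)MR², so the shape factor k = I/(MR²) = 0.4.
Pure rolling means v = ωR; then KE = ½Mv² + ½I(v/R)² = ½(1+k)Mv² = (7/10)Mv².
Setting Mgh = (7/10)Mv² gives v = √(2gh/(1+k)) = √(2·9.8·5.25/1.4) ≈ 8.57 m/s.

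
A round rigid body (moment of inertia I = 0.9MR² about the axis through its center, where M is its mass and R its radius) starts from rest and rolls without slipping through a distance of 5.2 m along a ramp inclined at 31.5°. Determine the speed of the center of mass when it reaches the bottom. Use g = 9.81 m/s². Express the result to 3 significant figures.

v ≈ 5.30 m/s

Here I = 0.9MR², so the shape factor k = I/(MR²) = 0.9.
Pure rolling means v = ωR; then KE = ½Mv² + ½I(v/R)² = ½(1+k)Mv² = (19/20)Mv².
The vertical drop is h = L sinθ = 5.2 × sin31.5° = 2.717 m.
Setting Mgh = (19/20)Mv² gives v = √(2gh/(1+k)) = √(2·9.81·2.717/1.9) ≈ 5.30 m/s.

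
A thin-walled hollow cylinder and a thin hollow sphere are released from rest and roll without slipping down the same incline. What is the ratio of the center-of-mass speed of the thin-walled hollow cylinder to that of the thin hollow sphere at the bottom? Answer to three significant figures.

Each satisfies Mgh = ½(1+k)Mv² with k = I/(MR²), so v ∝ 1/√(1+k).
For the thin-walled hollow cylinder k = 1; for the thin hollow sphere k = 2/3.
v₁/v₂ = √((1+k₂)/(1+k₁)) = √(1.667/2) ≈ 0.913.

v_ratio ≈ 0.913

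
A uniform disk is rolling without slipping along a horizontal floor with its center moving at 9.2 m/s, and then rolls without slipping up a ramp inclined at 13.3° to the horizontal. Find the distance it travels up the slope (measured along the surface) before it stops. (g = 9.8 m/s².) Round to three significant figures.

With I = (1/2)MR², the ratio k = I/(MR²) is 0.5.
Rolling without slipping gives ω = v/R, so the total kinetic energy is ½Mv² + ½Iω² = ½(1+k)Mv² = (3/4)Mv².
Setting this equal to Mgh gives the vertical rise h = (1+k)v₀²/(2g) = 1.5×9.2²/(2×9.8) = 6.478 m.
Along the incline, d = h/sinθ = 6.478/sin13.3° ≈ 28.2 m.

d ≈ 28.2 m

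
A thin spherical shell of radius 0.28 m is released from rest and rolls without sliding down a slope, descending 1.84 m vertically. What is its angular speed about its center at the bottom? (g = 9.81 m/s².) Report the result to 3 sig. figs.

ω ≈ 16.6 rad/s

The moment of inertia is (2/3)MR², giving k ≡ I/(MR²) = 2/3.
The rolling condition ω = v/R makes the rotational term ½I(v/R)² = ½kMv², so KE_total = ½(1+k)Mv² = (5/6)Mv².
Energy conservation Mgh = ½(1+k)Mv² gives v = √(2gh/(1+k)) = √(2 × 9.81 × 1.84 / 1.667) = 4.654 m/s.
The angular speed follows from ω = v/R = 4.654/0.28 ≈ 16.6 rad/s.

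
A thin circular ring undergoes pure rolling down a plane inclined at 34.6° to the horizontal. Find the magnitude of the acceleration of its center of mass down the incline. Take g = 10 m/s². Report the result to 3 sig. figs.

The moment of inertia is MR², giving k ≡ I/(MR²) = 1.
Along the incline Mg sinθ − f = Ma, and torque about the center fR = Iα = kMR²(a/R) gives f = kMa.
Eliminating f: Mg sinθ = (1+k)Ma, so a = g sinθ/(1+k) = 10 × sin34.6° / 2 ≈ 2.84 m/s².

a ≈ 2.84 m/s²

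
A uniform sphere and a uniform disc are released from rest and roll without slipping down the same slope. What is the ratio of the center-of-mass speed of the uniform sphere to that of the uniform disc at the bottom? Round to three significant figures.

Each satisfies Mgh = ½(1+k)Mv² with k = I/(MR²), so v ∝ 1/√(1+k).
For the uniform sphere k = 0.4; for the uniform disc k = 0.5.
v₁/v₂ = √((1+k₂)/(1+k₁)) = √(1.5/1.4) ≈ 1.04.

v_ratio ≈ 1.04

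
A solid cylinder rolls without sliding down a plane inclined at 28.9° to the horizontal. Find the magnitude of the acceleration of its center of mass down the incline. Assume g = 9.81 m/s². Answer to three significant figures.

a ≈ 3.16 m/s²

The moment of inertia is (1/2)MR², giving k ≡ I/(MR²) = 0.5.
Newton's second law down the slope: Mg sinθ − f = Ma. The torque equation fR = Iα (with α = a/R) gives f = kMa.
Eliminating f: Mg sinθ = (1+k)Ma, so a = g sinθ/(1+k) = 9.81 × sin28.9° / 1.5 ≈ 3.16 m/s².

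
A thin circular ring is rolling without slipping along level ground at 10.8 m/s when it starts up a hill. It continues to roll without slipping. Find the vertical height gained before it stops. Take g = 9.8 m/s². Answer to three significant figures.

h ≈ 11.9 m

For this body I = MR², i.e. k = I/(MR²) = 1.
Since it rolls without slipping, ω = v/R and KE = ½Mv² + ½Iω² = ½(1+k)Mv² = Mv².
All of this converts to potential energy at the highest point: Mv₀² = Mgh.
Thus h = (1+k)v₀²/(2g) = 2 × 10.8² / (2 × 9.8) ≈ 11.9 m.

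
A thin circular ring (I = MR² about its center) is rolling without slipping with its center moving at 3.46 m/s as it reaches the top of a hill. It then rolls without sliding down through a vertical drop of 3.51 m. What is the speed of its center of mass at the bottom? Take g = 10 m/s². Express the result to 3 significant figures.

v ≈ 6.86 m/s

The moment of inertia is MR², giving k ≡ I/(MR²) = 1.
Pure rolling means v = ωR; then KE = ½Mv² + ½I(v/R)² = ½(1+k)Mv² = Mv².
Energy conservation: Mv₀² + Mgh = Mv², so v² = v₀² + 2gh/(1+k).
v = √(3.46² + 2×10×3.51/2) = √47.07 ≈ 6.86 m/s.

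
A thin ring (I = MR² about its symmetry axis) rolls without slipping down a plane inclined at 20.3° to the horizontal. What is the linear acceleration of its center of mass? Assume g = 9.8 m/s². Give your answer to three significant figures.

a ≈ 1.70 m/s²

Here I = MR², so the shape factor k = I/(MR²) = 1.
Newton's second law down the slope: Mg sinθ − f = Ma. The torque equation fR = Iα (with α = a/R) gives f = kMa.
Eliminating f: Mg sinθ = (1+k)Ma, so a = g sinθ/(1+k) = 9.8 × sin20.3° / 2 ≈ 1.70 m/s².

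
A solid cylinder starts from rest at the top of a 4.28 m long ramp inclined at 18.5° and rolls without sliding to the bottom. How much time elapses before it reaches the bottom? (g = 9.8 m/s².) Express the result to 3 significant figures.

t ≈ 2.03 s

Here I = (1/2)MR², so the shape factor k = I/(MR²) = 0.5.
Translational: Mg sinθ − f = Ma. Rotational about the CM: fR = Iα = kMRa, so f = kMa.
Hence a = g sinθ/(1+k) = 9.8×sin18.5°/1.5 = 2.073 m/s².
With constant a from rest, t = √(2L/a) = √(2·4.28/2.073) ≈ 2.03 s.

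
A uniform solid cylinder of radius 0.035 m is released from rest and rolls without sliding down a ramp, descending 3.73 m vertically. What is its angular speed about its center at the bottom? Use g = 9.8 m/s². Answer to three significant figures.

ω ≈ 199 rad/s

For this body I = (1/2)MR², i.e. k = I/(MR²) = 0.5.
Pure rolling means v = ωR; then KE = ½Mv² + ½I(v/R)² = ½(1+k)Mv² = (3/4)Mv².
Energy conservation Mgh = ½(1+k)Mv² gives v = √(2gh/(1+k)) = √(2 × 9.8 × 3.73 / 1.5) = 6.981 m/s.
Then ω = v/R = 6.981 / 0.035 ≈ 199 rad/s.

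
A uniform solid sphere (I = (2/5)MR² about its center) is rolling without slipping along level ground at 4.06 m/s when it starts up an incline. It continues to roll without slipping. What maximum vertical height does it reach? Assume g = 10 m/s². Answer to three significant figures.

The moment of inertia is (2/5)MR², giving k ≡ I/(MR²) = 0.4.
Rolling without slipping gives ω = v/R, so the total kinetic energy is ½Mv² + ½Iω² = ½(1+k)Mv² = (7/10)Mv².
All of this converts to potential energy at the highest point: (7/10)Mv₀² = Mgh.
Thus h = (1+k)v₀²/(2g) = 1.4 × 4.06² / (2 × 10) ≈ 1.15 m.

h ≈ 1.15 m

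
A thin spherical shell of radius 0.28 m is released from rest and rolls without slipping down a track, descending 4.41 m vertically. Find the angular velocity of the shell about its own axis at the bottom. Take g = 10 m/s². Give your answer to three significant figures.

For this body I = (2/3)MR², i.e. k = I/(MR²) = 2/3.
Pure rolling means v = ωR; then KE = ½Mv² + ½I(v/R)² = ½(1+k)Mv² = (5/6)Mv².
Energy conservation Mgh = ½(1+k)Mv² gives v = √(2gh/(1+k)) = √(2 × 10 × 4.41 / 1.667) = 7.275 m/s.
Then ω = v/R = 7.275 / 0.28 ≈ 26.0 rad/s.

ω ≈ 26.0 rad/s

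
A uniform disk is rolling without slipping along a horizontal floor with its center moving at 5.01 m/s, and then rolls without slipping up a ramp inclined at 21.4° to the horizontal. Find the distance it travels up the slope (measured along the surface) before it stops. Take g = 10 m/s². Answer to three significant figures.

d ≈ 5.16 m

Here I = (1/2)MR², so the shape factor k = I/(MR²) = 0.5.
Pure rolling means v = ωR; then KE = ½Mv² + ½I(v/R)² = ½(1+k)Mv² = (3/4)Mv².
Setting this equal to Mgh gives the vertical rise h = (1+k)v₀²/(2g) = 1.5×5.01²/(2×10) = 1.883 m.
Along the incline, d = h/sinθ = 1.883/sin21.4° ≈ 5.16 m.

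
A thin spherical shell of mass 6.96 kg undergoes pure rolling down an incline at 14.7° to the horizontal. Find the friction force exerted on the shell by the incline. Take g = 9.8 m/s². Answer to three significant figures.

f ≈ 6.92 N

For this body I = (2/3)MR², i.e. k = I/(MR²) = 2/3.
Newton's second law down the slope: Mg sinθ − f = Ma. The torque equation fR = Iα (with α = a/R) gives f = kMa.
Combining, a = g sinθ/(1+k) and f = kMa = kMg sinθ/(1+k).
f = (2/3) × 6.96 × 9.8 × sin14.7° / 1.667 ≈ 6.92 N.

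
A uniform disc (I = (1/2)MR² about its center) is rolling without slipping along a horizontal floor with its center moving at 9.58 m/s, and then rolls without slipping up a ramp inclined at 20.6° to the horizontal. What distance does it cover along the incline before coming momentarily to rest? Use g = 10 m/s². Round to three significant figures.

d ≈ 19.6 m

For this body I = (1/2)MR², i.e. k = I/(MR²) = 0.5.
Pure rolling means v = ωR; then KE = ½Mv² + ½I(v/R)² = ½(1+k)Mv² = (3/4)Mv².
Setting this equal to Mgh gives the vertical rise h = (1+k)v₀²/(2g) = 1.5×9.58²/(2×10) = 6.883 m.
Along the incline, d = h/sinθ = 6.883/sin20.6° ≈ 19.6 m.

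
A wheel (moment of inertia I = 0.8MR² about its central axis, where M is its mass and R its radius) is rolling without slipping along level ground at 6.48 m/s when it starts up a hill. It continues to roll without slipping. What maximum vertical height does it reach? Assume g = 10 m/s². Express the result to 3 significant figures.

The moment of inertia is 0.8MR², giving k ≡ I/(MR²) = 0.8.
Rolling without slipping gives ω = v/R, so the total kinetic energy is ½Mv² + ½Iω² = ½(1+k)Mv² = (9/10)Mv².
At the top the kinetic energy is zero, so (9/10)Mv₀² = Mgh.
Thus h = (1+k)v₀²/(2g) = 1.8 × 6.48² / (2 × 10) ≈ 3.78 m.

h ≈ 3.78 m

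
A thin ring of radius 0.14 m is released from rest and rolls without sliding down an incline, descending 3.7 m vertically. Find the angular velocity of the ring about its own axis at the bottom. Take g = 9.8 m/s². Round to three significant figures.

The moment of inertia is MR², giving k ≡ I/(MR²) = 1.
The rolling condition ω = v/R makes the rotational term ½I(v/R)² = ½kMv², so KE_total = ½(1+k)Mv² = Mv².
Energy conservation Mgh = ½(1+k)Mv² gives v = √(2gh/(1+k)) = √(2 × 9.8 × 3.7 / 2) = 6.022 m/s.
The angular speed follows from ω = v/R = 6.022/0.14 ≈ 43.0 rad/s.

ω ≈ 43.0 rad/s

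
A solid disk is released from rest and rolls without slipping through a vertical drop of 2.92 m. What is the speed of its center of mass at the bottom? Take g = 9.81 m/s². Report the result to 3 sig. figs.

v ≈ 6.18 m/s

For this body I = (1/2)MR², i.e. k = I/(MR²) = 0.5.
The rolling condition ω = v/R makes the rotational term ½I(v/R)² = ½kMv², so KE_total = ½(1+k)Mv² = (3/4)Mv².
Energy conservation: Mgh = (3/4)Mv², so v = √(2gh/(1+k)) = √(2 × 9.81 × 2.92 / 1.5) ≈ 6.18 m/s.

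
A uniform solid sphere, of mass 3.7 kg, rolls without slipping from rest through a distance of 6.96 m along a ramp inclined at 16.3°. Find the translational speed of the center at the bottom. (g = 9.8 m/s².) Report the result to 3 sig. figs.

For this body I = (2/5)MR², i.e. k = I/(MR²) = 0.4.
Rolling without slipping gives ω = v/R, so the total kinetic energy is ½Mv² + ½Iω² = ½(1+k)Mv² = (7/10)Mv².
The vertical drop is h = L sinθ = 6.96 × sin16.3° = 1.953 m.
Setting Mgh = (7/10)Mv² gives v = √(2gh/(1+k)) = √(2·9.8·1.953/1.4) ≈ 5.23 m/s.

v ≈ 5.23 m/s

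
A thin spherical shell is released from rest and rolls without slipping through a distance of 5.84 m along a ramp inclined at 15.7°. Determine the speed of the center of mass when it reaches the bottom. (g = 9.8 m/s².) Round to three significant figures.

For this body I = (2/3)MR², i.e. k = I/(MR²) = 2/3.
The rolling condition ω = v/R makes the rotational term ½I(v/R)² = ½kMv², so KE_total = ½(1+k)Mv² = (5/6)Mv².
The vertical drop is h = L sinθ = 5.84 × sin15.7° = 1.58 m.
Energy conservation: Mgh = (5/6)Mv², so v = √(2gh/(1+k)) = √(2 × 9.8 × 1.58 / 1.667) ≈ 4.31 m/s.

v ≈ 4.31 m/s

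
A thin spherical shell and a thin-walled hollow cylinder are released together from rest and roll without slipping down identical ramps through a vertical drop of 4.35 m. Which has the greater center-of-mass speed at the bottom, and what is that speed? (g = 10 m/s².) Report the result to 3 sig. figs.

the thin spherical shell, at v ≈ 7.22 m/s

For rolling without slipping, Mgh = ½(1+k)Mv² where k = I/(MR²), so v = √(2gh/(1+k)).
Thin spherical shell: k = 2/3, giving v = √(2×10×4.35/1.667) = 7.225 m/s.
Thin-walled hollow cylinder: k = 1, giving v = √(2×10×4.35/2) = 6.595 m/s.
The smaller k wins: the thin spherical shell, at ≈ 7.22 m/s.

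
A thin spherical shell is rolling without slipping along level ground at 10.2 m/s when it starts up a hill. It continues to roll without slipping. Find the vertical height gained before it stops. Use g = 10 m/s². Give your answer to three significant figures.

h ≈ 8.67 m

Here I = (2/3)MR², so the shape factor k = I/(MR²) = 2/3.
Since it rolls without slipping, ω = v/R and KE = ½Mv² + ½Iω² = ½(1+k)Mv² = (5/6)Mv².
All of this converts to potential energy at the highest point: (5/6)Mv₀² = Mgh.
Thus h = (1+k)v₀²/(2g) = 1.667 × 10.2² / (2 × 10) ≈ 8.67 m.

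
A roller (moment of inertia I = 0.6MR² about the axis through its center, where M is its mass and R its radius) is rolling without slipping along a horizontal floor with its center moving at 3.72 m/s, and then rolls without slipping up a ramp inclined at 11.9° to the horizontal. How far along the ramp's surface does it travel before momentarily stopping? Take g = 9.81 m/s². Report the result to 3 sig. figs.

For this body I = 0.6MR², i.e. k = I/(MR²) = 0.6.
Rolling without slipping gives ω = v/R, so the total kinetic energy is ½Mv² + ½Iω² = ½(1+k)Mv² = (4/5)Mv².
Setting this equal to Mgh gives the vertical rise h = (1+k)v₀²/(2g) = 1.6×3.72²/(2×9.81) = 1.129 m.
The distance along the slope is d = h/sinθ = 1.129/sin11.9° ≈ 5.47 m.

d ≈ 5.47 m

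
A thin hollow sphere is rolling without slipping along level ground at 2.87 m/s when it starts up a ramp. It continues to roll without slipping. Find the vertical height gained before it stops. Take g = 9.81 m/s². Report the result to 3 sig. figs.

h ≈ 0.700 m

Here I = (2/3)MR², so the shape factor k = I/(MR²) = 2/3.
Rolling without slipping gives ω = v/R, so the total kinetic energy is ½Mv² + ½Iω² = ½(1+k)Mv² = (5/6)Mv².
All of this converts to potential energy at the highest point: (5/6)Mv₀² = Mgh.
Thus h = (1+k)v₀²/(2g) = 1.667 × 2.87² / (2 × 9.81) ≈ 0.700 m.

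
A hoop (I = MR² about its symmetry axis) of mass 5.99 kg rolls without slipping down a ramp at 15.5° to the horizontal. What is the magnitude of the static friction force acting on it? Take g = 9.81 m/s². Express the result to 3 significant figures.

f ≈ 7.85 N

For this body I = MR², i.e. k = I/(MR²) = 1.
Translational: Mg sinθ − f = Ma. Rotational about the CM: fR = Iα = kMRa, so f = kMa.
Combining, a = g sinθ/(1+k) and f = kMa = kMg sinθ/(1+k).
f = 1 × 5.99 × 9.81 × sin15.5° / 2 ≈ 7.85 N.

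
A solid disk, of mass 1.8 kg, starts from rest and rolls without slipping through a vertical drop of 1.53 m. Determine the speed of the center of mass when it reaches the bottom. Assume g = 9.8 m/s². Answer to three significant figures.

v ≈ 4.47 m/s

For this body I = (1/2)MR², i.e. k = I/(MR²) = 0.5.
The rolling condition ω = v/R makes the rotational term ½I(v/R)² = ½kMv², so KE_total = ½(1+k)Mv² = (3/4)Mv².
Setting Mgh = (3/4)Mv² gives v = √(2gh/(1+k)) = √(2·9.8·1.53/1.5) ≈ 4.47 m/s.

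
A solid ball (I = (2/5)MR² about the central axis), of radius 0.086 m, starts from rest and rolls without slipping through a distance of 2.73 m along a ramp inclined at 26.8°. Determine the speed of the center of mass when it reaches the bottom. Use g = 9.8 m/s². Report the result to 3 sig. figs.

With I = (2/5)MR², the ratio k = I/(MR²) is 0.4.
Pure rolling means v = ωR; then KE = ½Mv² + ½I(v/R)² = ½(1+k)Mv² = (7/10)Mv².
The vertical drop is h = L sinθ = 2.73 × sin26.8° = 1.231 m.
Energy conservation: Mgh = (7/10)Mv², so v = √(2gh/(1+k)) = √(2 × 9.8 × 1.231 / 1.4) ≈ 4.15 m/s.

v ≈ 4.15 m/s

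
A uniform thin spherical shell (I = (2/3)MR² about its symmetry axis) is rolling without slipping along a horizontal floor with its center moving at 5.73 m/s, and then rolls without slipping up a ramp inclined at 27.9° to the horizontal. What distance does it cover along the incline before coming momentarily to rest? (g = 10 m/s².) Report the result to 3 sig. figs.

The moment of inertia is (2/3)MR², giving k ≡ I/(MR²) = 2/3.
The rolling condition ω = v/R makes the rotational term ½I(v/R)² = ½kMv², so KE_total = ½(1+k)Mv² = (5/6)Mv².
Setting this equal to Mgh gives the vertical rise h = (1+k)v₀²/(2g) = 1.667×5.73²/(2×10) = 2.736 m.
The distance along the slope is d = h/sinθ = 2.736/sin27.9° ≈ 5.85 m.

d ≈ 5.85 m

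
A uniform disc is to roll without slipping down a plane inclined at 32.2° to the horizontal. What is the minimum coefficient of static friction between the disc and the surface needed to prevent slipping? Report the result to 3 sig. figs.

The moment of inertia is (1/2)MR², giving k ≡ I/(MR²) = 0.5.
Along the incline Mg sinθ − f = Ma, and torque about the center fR = Iα = kMR²(a/R) gives f = kMa.
These give a = g sinθ/(1+k) and the required friction f = kMg sinθ/(1+k).
The normal force is N = Mg cosθ, so μ_min = f/N = k tanθ/(1+k).
μ_min = 0.5 × tan32.2° / 1.5 ≈ 0.210.

μ_min ≈ 0.210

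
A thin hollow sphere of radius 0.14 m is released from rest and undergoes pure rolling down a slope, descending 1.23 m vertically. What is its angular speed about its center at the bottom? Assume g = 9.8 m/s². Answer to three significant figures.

ω ≈ 27.2 rad/s

For this body I = (2/3)MR², i.e. k = I/(MR²) = 2/3.
Pure rolling means v = ωR; then KE = ½Mv² + ½I(v/R)² = ½(1+k)Mv² = (5/6)Mv².
Energy conservation Mgh = ½(1+k)Mv² gives v = √(2gh/(1+k)) = √(2 × 9.8 × 1.23 / 1.667) = 3.803 m/s.
Then ω = v/R = 3.803 / 0.14 ≈ 27.2 rad/s.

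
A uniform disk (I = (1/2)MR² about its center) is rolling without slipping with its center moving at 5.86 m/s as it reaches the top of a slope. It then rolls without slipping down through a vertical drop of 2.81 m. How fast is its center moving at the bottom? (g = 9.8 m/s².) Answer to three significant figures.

v ≈ 8.43 m/s

Here I = (1/2)MR², so the shape factor k = I/(MR²) = 0.5.
Since it rolls without slipping, ω = v/R and KE = ½Mv² + ½Iω² = ½(1+k)Mv² = (3/4)Mv².
Conserving energy between top and bottom: (3/4)Mv² = (3/4)Mv₀² + Mgh, hence v² = v₀² + 2gh/(1+k).
v = √(5.86² + 2×9.8×2.81/1.5) = √71.06 ≈ 8.43 m/s.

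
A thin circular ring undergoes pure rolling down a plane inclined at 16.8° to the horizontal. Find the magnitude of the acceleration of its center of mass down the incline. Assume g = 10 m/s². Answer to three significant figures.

The moment of inertia is MR², giving k ≡ I/(MR²) = 1.
Along the incline Mg sinθ − f = Ma, and torque about the center fR = Iα = kMR²(a/R) gives f = kMa.
Eliminating f: Mg sinθ = (1+k)Ma, so a = g sinθ/(1+k) = 10 × sin16.8° / 2 ≈ 1.45 m/s².

a ≈ 1.45 m/s²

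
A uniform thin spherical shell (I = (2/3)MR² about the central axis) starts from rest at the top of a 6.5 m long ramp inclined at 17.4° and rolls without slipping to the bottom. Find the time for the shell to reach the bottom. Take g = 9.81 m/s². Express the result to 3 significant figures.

t ≈ 2.72 s

For this body I = (2/3)MR², i.e. k = I/(MR²) = 2/3.
Translational: Mg sinθ − f = Ma. Rotational about the CM: fR = Iα = kMRa, so f = kMa.
Hence a = g sinθ/(1+k) = 9.81×sin17.4°/1.667 = 1.76 m/s².
With constant a from rest, t = √(2L/a) = √(2·6.5/1.76) ≈ 2.72 s.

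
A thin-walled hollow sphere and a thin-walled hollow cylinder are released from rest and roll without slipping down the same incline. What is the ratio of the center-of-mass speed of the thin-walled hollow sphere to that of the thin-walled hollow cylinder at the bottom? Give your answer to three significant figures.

v_ratio ≈ 1.10

Each satisfies Mgh = ½(1+k)Mv² with k = I/(MR²), so v ∝ 1/√(1+k).
For the thin-walled hollow sphere k = 2/3; for the thin-walled hollow cylinder k = 1.
v₁/v₂ = √((1+k₂)/(1+k₁)) = √(2/1.667) ≈ 1.10.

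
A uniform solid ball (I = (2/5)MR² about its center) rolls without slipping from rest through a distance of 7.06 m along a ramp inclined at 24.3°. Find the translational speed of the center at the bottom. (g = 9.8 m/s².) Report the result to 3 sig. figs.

v ≈ 6.38 m/s

The moment of inertia is (2/5)MR², giving k ≡ I/(MR²) = 0.4.
Since it rolls without slipping, ω = v/R and KE = ½Mv² + ½Iω² = ½(1+k)Mv² = (7/10)Mv².
The vertical drop is h = L sinθ = 7.06 × sin24.3° = 2.905 m.
Setting Mgh = (7/10)Mv² gives v = √(2gh/(1+k)) = √(2·9.8·2.905/1.4) ≈ 6.38 m/s.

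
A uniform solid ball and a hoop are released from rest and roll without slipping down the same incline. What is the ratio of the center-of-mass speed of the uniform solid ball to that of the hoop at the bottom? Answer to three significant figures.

Each satisfies Mgh = ½(1+k)Mv² with k = I/(MR²), so v ∝ 1/√(1+k).
For the uniform solid ball k = 0.4; for the hoop k = 1.
v₁/v₂ = √((1+k₂)/(1+k₁)) = √(2/1.4) ≈ 1.20.

v_ratio ≈ 1.20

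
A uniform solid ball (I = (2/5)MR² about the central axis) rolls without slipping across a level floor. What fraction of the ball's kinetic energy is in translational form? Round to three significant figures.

Here I = (2/5)MR², so the shape factor k = I/(MR²) = 0.4.
With ω = v/R, KE_trans = ½Mv² and KE_rot = ½Iω² = ½kMv², so KE_total = ½(1+k)Mv².
The translational fraction is therefore 1/(1+k) = 1/1.4 ≈ 0.714.

fraction ≈ 0.714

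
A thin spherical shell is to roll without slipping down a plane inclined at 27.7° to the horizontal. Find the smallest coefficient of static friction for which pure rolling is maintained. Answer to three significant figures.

With I = (2/3)MR², the ratio k = I/(MR²) is 2/3.
Translational: Mg sinθ − f = Ma. Rotational about the CM: fR = Iα = kMRa, so f = kMa.
These give a = g sinθ/(1+k) and the required friction f = kMg sinθ/(1+k).
With N = Mg cosθ, the no-slip condition f ≤ μN gives μ_min = f/N = k tanθ/(1+k).
μ_min = (2/3) × tan27.7° / 1.667 ≈ 0.210.

μ_min ≈ 0.210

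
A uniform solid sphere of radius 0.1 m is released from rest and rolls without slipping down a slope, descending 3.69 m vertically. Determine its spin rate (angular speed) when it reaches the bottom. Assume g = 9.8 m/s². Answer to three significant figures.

ω ≈ 71.9 rad/s

The moment of inertia is (2/5)MR², giving k ≡ I/(MR²) = 0.4.
Pure rolling means v = ωR; then KE = ½Mv² + ½I(v/R)² = ½(1+k)Mv² = (7/10)Mv².
Energy conservation Mgh = ½(1+k)Mv² gives v = √(2gh/(1+k)) = √(2 × 9.8 × 3.69 / 1.4) = 7.187 m/s.
Then ω = v/R = 7.187 / 0.1 ≈ 71.9 rad/s.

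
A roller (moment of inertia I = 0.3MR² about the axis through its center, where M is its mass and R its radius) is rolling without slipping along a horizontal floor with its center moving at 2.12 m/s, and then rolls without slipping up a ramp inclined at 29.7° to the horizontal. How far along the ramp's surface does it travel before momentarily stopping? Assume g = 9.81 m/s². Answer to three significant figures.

d ≈ 0.601 m

With I = 0.3MR², the ratio k = I/(MR²) is 0.3.
Rolling without slipping gives ω = v/R, so the total kinetic energy is ½Mv² + ½Iω² = ½(1+k)Mv² = (13/20)Mv².
Setting this equal to Mgh gives the vertical rise h = (1+k)v₀²/(2g) = 1.3×2.12²/(2×9.81) = 0.2978 m.
Along the incline, d = h/sinθ = 0.2978/sin29.7° ≈ 0.601 m.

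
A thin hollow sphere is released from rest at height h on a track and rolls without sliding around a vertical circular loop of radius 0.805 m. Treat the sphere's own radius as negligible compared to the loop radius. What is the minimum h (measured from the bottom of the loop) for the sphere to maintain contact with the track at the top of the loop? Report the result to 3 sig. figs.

h_min ≈ 2.28 m

Here I = (2/3)MR², so the shape factor k = I/(MR²) = 2/3.
At the top of the loop, the minimum-contact condition is Mg = Mv_top²/r, so v_top² = gr.
With ω = v/R, the kinetic energy at speed v is ½(1+k)Mv² = (5/6)Mv².
Energy conservation from release (height h) to the top (height 2r): Mgh = Mg(2r) + (5/6)M·gr.
Thus h_min = 2r + (1+k)r/2 = r(2 + 1.667/2) = 0.805 × 2.833 ≈ 2.28 m.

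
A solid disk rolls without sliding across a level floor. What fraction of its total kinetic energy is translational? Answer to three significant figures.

For this body I = (1/2)MR², i.e. k = I/(MR²) = 0.5.
Since ω = v/R, the translational part is ½Mv² and the rotational part is ½I(v/R)² = ½kMv²; the total is ½(1+k)Mv².
The translational fraction is therefore 1/(1+k) = 1/1.5 ≈ 0.667.

fraction ≈ 0.667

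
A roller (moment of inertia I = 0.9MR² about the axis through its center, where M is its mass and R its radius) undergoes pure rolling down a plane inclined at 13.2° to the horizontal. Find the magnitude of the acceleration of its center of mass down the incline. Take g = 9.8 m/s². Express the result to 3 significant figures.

a ≈ 1.18 m/s²

With I = 0.9MR², the ratio k = I/(MR²) is 0.9.
Newton's second law down the slope: Mg sinθ − f = Ma. The torque equation fR = Iα (with α = a/R) gives f = kMa.
Eliminating f: Mg sinθ = (1+k)Ma, so a = g sinθ/(1+k) = 9.8 × sin13.2° / 1.9 ≈ 1.18 m/s².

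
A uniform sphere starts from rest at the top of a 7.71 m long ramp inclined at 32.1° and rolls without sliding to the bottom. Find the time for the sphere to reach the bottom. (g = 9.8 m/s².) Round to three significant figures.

t ≈ 2.04 s

Here I = (2/5)MR², so the shape factor k = I/(MR²) = 0.4.
Along the incline Mg sinθ − f = Ma, and torque about the center fR = Iα = kMR²(a/R) gives f = kMa.
Hence a = g sinθ/(1+k) = 9.8×sin32.1°/1.4 = 3.72 m/s².
Starting from rest, L = ½at², so t = √(2L/a) = √(2×7.71/3.72) ≈ 2.04 s.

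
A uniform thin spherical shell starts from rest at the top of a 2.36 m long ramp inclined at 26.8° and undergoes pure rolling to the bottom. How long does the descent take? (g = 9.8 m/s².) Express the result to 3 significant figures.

t ≈ 1.33 s

With I = (2/3)MR², the ratio k = I/(MR²) is 2/3.
Translational: Mg sinθ − f = Ma. Rotational about the CM: fR = Iα = kMRa, so f = kMa.
Hence a = g sinθ/(1+k) = 9.8×sin26.8°/1.667 = 2.651 m/s².
Starting from rest, L = ½at², so t = √(2L/a) = √(2×2.36/2.651) ≈ 1.33 s.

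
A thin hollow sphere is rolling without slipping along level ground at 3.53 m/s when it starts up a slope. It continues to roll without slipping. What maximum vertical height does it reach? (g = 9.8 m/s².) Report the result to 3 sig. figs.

For this body I = (2/3)MR², i.e. k = I/(MR²) = 2/3.
The rolling condition ω = v/R makes the rotational term ½I(v/R)² = ½kMv², so KE_total = ½(1+k)Mv² = (5/6)Mv².
At the top the kinetic energy is zero, so (5/6)Mv₀² = Mgh.
Thus h = (1+k)v₀²/(2g) = 1.667 × 3.53² / (2 × 9.8) ≈ 1.06 m.

h ≈ 1.06 m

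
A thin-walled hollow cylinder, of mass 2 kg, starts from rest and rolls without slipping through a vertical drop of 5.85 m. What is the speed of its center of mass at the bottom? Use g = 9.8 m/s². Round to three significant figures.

Here I = MR², so the shape factor k = I/(MR²) = 1.
Pure rolling means v = ωR; then KE = ½Mv² + ½I(v/R)² = ½(1+k)Mv² = Mv².
Setting Mgh = Mv² gives v = √(2gh/(1+k)) = √(2·9.8·5.85/2) ≈ 7.57 m/s.

v ≈ 7.57 m/s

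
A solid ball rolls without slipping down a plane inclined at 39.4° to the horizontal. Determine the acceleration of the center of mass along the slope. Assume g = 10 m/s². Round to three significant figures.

a ≈ 4.53 m/s²

For this body I = (2/5)MR², i.e. k = I/(MR²) = 0.4.
Newton's second law down the slope: Mg sinθ − f = Ma. The torque equation fR = Iα (with α = a/R) gives f = kMa.
Eliminating f: Mg sinθ = (1+k)Ma, so a = g sinθ/(1+k) = 10 × sin39.4° / 1.4 ≈ 4.53 m/s².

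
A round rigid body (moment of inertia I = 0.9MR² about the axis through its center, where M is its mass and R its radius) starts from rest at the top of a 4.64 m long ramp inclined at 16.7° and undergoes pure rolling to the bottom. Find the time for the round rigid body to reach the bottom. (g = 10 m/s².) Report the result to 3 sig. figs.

With I = 0.9MR², the ratio k = I/(MR²) is 0.9.
Translational: Mg sinθ − f = Ma. Rotational about the CM: fR = Iα = kMRa, so f = kMa.
Hence a = g sinθ/(1+k) = 10×sin16.7°/1.9 = 1.512 m/s².
Starting from rest, L = ½at², so t = √(2L/a) = √(2×4.64/1.512) ≈ 2.48 s.

t ≈ 2.48 s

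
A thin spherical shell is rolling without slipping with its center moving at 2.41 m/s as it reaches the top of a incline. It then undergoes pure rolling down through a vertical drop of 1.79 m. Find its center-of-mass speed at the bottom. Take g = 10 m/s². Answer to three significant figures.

v ≈ 5.22 m/s

For this body I = (2/3)MR², i.e. k = I/(MR²) = 2/3.
Since it rolls without slipping, ω = v/R and KE = ½Mv² + ½Iω² = ½(1+k)Mv² = (5/6)Mv².
Conserving energy between top and bottom: (5/6)Mv² = (5/6)Mv₀² + Mgh, hence v² = v₀² + 2gh/(1+k).
v = √(2.41² + 2×10×1.79/1.667) = √27.29 ≈ 5.22 m/s.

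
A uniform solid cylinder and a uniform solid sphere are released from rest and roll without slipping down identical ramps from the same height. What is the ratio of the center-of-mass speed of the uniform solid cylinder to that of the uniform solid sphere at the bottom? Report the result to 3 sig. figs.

v_ratio ≈ 0.966

Each satisfies Mgh = ½(1+k)Mv² with k = I/(MR²), so v ∝ 1/√(1+k).
For the uniform solid cylinder k = 0.5; for the uniform solid sphere k = 0.4.
v₁/v₂ = √((1+k₂)/(1+k₁)) = √(1.4/1.5) ≈ 0.966.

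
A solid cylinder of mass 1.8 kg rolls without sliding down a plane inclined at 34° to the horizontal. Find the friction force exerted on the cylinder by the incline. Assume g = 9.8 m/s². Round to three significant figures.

With I = (1/2)MR², the ratio k = I/(MR²) is 0.5.
Along the incline Mg sinθ − f = Ma, and torque about the center fR = Iα = kMR²(a/R) gives f = kMa.
Combining, a = g sinθ/(1+k) and f = kMa = kMg sinθ/(1+k).
f = 0.5 × 1.8 × 9.8 × sin34° / 1.5 ≈ 3.29 N.

f ≈ 3.29 N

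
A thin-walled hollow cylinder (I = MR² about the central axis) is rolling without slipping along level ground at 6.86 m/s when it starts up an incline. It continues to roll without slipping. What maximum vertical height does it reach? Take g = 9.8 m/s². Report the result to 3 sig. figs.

The moment of inertia is MR², giving k ≡ I/(MR²) = 1.
Pure rolling means v = ωR; then KE = ½Mv² + ½I(v/R)² = ½(1+k)Mv² = Mv².
All of this converts to potential energy at the highest point: Mv₀² = Mgh.
Thus h = (1+k)v₀²/(2g) = 2 × 6.86² / (2 × 9.8) ≈ 4.80 m.

h ≈ 4.80 m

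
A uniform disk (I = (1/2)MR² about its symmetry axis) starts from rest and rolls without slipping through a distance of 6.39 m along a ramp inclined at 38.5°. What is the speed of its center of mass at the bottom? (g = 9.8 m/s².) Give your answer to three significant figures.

With I = (1/2)MR², the ratio k = I/(MR²) is 0.5.
Pure rolling means v = ωR; then KE = ½Mv² + ½I(v/R)² = ½(1+k)Mv² = (3/4)Mv².
The vertical drop is h = L sinθ = 6.39 × sin38.5° = 3.978 m.
Energy conservation: Mgh = (3/4)Mv², so v = √(2gh/(1+k)) = √(2 × 9.8 × 3.978 / 1.5) ≈ 7.21 m/s.

v ≈ 7.21 m/s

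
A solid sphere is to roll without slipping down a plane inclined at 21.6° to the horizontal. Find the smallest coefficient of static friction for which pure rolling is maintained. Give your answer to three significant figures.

μ_min ≈ 0.113

The moment of inertia is (2/5)MR², giving k ≡ I/(MR²) = 0.4.
Translational: Mg sinθ − f = Ma. Rotational about the CM: fR = Iα = kMRa, so f = kMa.
These give a = g sinθ/(1+k) and the required friction f = kMg sinθ/(1+k).
With N = Mg cosθ, the no-slip condition f ≤ μN gives μ_min = f/N = k tanθ/(1+k).
μ_min = 0.4 × tan21.6° / 1.4 ≈ 0.113.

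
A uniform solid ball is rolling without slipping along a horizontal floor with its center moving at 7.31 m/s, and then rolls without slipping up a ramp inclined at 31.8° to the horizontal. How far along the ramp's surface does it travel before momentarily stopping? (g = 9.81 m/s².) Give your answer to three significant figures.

d ≈ 7.24 m

Here I = (2/5)MR², so the shape factor k = I/(MR²) = 0.4.
Rolling without slipping gives ω = v/R, so the total kinetic energy is ½Mv² + ½Iω² = ½(1+k)Mv² = (7/10)Mv².
Setting this equal to Mgh gives the vertical rise h = (1+k)v₀²/(2g) = 1.4×7.31²/(2×9.81) = 3.813 m.
The distance along the slope is d = h/sinθ = 3.813/sin31.8° ≈ 7.24 m.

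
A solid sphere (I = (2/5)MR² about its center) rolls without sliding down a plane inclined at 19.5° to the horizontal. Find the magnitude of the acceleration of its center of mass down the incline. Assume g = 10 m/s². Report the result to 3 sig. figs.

a ≈ 2.38 m/s²

The moment of inertia is (2/5)MR², giving k ≡ I/(MR²) = 0.4.
Along the incline Mg sinθ − f = Ma, and torque about the center fR = Iα = kMR²(a/R) gives f = kMa.
Eliminating f: Mg sinθ = (1+k)Ma, so a = g sinθ/(1+k) = 10 × sin19.5° / 1.4 ≈ 2.38 m/s².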